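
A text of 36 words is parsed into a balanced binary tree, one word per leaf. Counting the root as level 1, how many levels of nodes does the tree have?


In a balanced binary tree with n leaves the deepest leaf is ceil(log2(n)) edges below the root,
so counting node levels inclusive of root and leaves gives ceil(log2(n)) + 1 levels.
log2(36) = 5.1699
ceil(5.1699) = 6
levels = 6 + 1 = 7

7


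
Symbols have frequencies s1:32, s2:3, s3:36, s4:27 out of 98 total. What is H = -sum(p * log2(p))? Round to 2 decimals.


Computing entropy H = -sum(p_i * log2(p_i)):
  s1: p = 32/98 = 0.3265, -p*log2(p) = 0.5273
  s2: p = 3/98 = 0.0306, -p*log2(p) = 0.1540
  s3: p = 36/98 = 0.3673, -p*log2(p) = 0.5307
  s4: p = 27/98 = 0.2755, -p*log2(p) = 0.5124
H = sum of terms = 1.7244
Rounded to 2 decimals: 1.72

1.72


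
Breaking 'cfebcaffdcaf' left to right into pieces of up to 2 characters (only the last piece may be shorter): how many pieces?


'cfebcaffdcaf' has 12 characters.
Chunking with max size 2:
  Chunk 1: 'cf' (positions 0-1)
  Chunk 2: 'eb' (positions 2-3)
  Chunk 3: 'ca' (positions 4-5)
  Chunk 4: 'ff' (positions 6-7)
  Chunk 5: 'dc' (positions 8-9)
  Chunk 6: 'af' (positions 10-11)
Total chunks: ceil(12 / 2) = 6

6


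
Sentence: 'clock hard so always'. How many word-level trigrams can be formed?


Word trigrams from [4] words:
  Trigram 1: (clock hard so)
  Trigram 2: (hard so always)
Total word trigrams: 4 - 2 = 2

2


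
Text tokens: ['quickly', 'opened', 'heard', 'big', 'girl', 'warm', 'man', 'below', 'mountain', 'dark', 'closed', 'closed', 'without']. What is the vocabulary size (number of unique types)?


Listing all tokens and tracking unique types:
  Token 1: 'quickly' -> NEW (unique so far: 1)
  Token 2: 'opened' -> NEW (unique so far: 2)
  Token 3: 'heard' -> NEW (unique so far: 3)
  Token 4: 'big' -> NEW (unique so far: 4)
  Token 5: 'girl' -> NEW (unique so far: 5)
  Token 6: 'warm' -> NEW (unique so far: 6)
  Token 7: 'man' -> NEW (unique so far: 7)
  Token 8: 'below' -> NEW (unique so far: 8)
  Token 9: 'mountain' -> NEW (unique so far: 9)
  Token 10: 'dark' -> NEW (unique so far: 10)
  Token 11: 'closed' -> NEW (unique so far: 11)
  Token 12: 'closed' -> duplicate (unique so far: 11)
  Token 13: 'without' -> NEW (unique so far: 12)
Unique types: ('below', 'big', 'closed', 'dark', 'girl', 'heard', 'man', 'mountain', 'opened', 'quickly', 'warm', 'without')
Vocabulary size: 12

12


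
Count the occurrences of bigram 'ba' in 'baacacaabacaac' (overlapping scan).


Scanning 'baacacaabacaac' for bigram 'ba':
  Position 0: 'ba' -> MATCH
  Position 1: 'aa' -> no
  Position 2: 'ac' -> no
  Position 3: 'ca' -> no
  Position 4: 'ac' -> no
  Position 5: 'ca' -> no
  Position 6: 'aa' -> no
  Position 7: 'ab' -> no
  Position 8: 'ba' -> MATCH
  Position 9: 'ac' -> no
  Position 10: 'ca' -> no
  Position 11: 'aa' -> no
  Position 12: 'ac' -> no
Total matches: 2

2


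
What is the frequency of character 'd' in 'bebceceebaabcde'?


Scanning 'bebceceebaabcde' for 'd':
  Position 13: 'd' -> MATCH (count: 1)
Total occurrences of 'd': 1

1


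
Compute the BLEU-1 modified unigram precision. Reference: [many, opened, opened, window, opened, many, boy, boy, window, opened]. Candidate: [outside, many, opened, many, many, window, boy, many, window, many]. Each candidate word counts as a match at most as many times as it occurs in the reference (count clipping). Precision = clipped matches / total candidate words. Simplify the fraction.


Reference word counts: {'boy': 2, 'many': 2, 'opened': 4, 'window': 2}
Checking each candidate word (with clipping):
  'outside' -> not in reference -> no match (matches: 0)
  'many' -> in reference (ref count 2, used 1/2) -> match (matches: 1)
  'opened' -> in reference (ref count 4, used 1/4) -> match (matches: 2)
  'many' -> in reference (ref count 2, used 2/2) -> match (matches: 3)
  'many' -> ref count 2 already used up (2/2) -> clipped, no match (matches: 3)
  'window' -> in reference (ref count 2, used 1/2) -> match (matches: 4)
  'boy' -> in reference (ref count 2, used 1/2) -> match (matches: 5)
  'many' -> ref count 2 already used up (2/2) -> clipped, no match (matches: 5)
  'window' -> in reference (ref count 2, used 2/2) -> match (matches: 6)
  'many' -> ref count 2 already used up (2/2) -> clipped, no match (matches: 6)
Clipped matches: 6, Candidate length: 10
Precision = 6/10 = 3/5

3/5


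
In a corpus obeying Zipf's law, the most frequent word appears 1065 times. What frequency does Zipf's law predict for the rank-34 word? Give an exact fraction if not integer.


Zipf's law: freq(rank) = f1 / rank
f1 = 1065, rank = 34
freq = 1065 / 34
GCD(1065, 34) = 1
Simplified: 1065/34

1065/34


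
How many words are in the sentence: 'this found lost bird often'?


Counting words by splitting on spaces:
  Word 1: 'this'
  Word 2: 'found'
  Word 3: 'lost'
  Word 4: 'bird'
  Word 5: 'often'
Total words: 5

5


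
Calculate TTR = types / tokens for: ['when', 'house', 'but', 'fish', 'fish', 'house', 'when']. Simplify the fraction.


Tokens: 7
Unique types: ('but', 'fish', 'house', 'when') = 4
TTR = 4/7
Already in lowest terms.

4/7


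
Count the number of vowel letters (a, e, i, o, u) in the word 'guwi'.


Scanning each character of 'guwi':
  Position 1: 'g' -> consonant (running count: 0)
  Position 2: 'u' -> vowel (running count: 1)
  Position 3: 'w' -> consonant (running count: 1)
  Position 4: 'i' -> vowel (running count: 2)
Total vowels: 2

2


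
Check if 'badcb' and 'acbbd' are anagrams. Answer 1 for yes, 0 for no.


Sort characters of 'badcb': 'abbcd'
Sort characters of 'acbbd': 'abbcd'
Sorted forms match -> they ARE anagrams
Result: 1

1


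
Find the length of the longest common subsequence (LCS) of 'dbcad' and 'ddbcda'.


DP table for LCS of 'dbcad' and 'ddbcda':
       d  d  b  c  d  a
    0  0  0  0  0  0  0
  d 0  1  1  1  1  1  1
  b 0  1  1  2  2  2  2
  c 0  1  1  2  3  3  3
  a 0  1  1  2  3  3  4
  d 0  1  2  2  3  4  4
LCS: 'dbca'
LCS length = 4

4


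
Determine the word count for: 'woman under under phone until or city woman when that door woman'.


Counting words by splitting on spaces:
  Word 1: 'woman'
  Word 2: 'under'
  Word 3: 'under'
  Word 4: 'phone'
  Word 5: 'until'
  Word 6: 'or'
  Word 7: 'city'
  Word 8: 'woman'
  Word 9: 'when'
  Word 10: 'that'
  Word 11: 'door'
  Word 12: 'woman'
Total words: 12

12


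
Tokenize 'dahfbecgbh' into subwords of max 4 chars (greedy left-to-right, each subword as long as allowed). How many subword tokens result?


'dahfbecgbh' has 10 characters.
Chunking with max size 4:
  Chunk 1: 'dahf' (positions 0-3)
  Chunk 2: 'becg' (positions 4-7)
  Chunk 3: 'bh' (positions 8-9)
Total chunks: ceil(10 / 4) = 3

3


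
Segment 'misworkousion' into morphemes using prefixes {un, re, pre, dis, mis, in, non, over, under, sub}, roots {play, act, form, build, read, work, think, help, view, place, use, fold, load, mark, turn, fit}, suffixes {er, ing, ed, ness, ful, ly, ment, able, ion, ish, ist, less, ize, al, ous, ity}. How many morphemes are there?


Segmenting 'misworkousion' against the inventory:
  'mis' -> prefix (morpheme 1)
  'work' -> root (morpheme 2)
  'ous' -> suffix (morpheme 3)
  'ion' -> suffix (morpheme 4)
Total morphemes: 4

4


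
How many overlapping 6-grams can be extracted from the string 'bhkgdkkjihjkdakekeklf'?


String 'bhkgdkkjihjkdakekeklf' has length L = 21.
Number of overlapping n-grams = L - n + 1
Substituting: 21 - 6 + 1 = 16

16


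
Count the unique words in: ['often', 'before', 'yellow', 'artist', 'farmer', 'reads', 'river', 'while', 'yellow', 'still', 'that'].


Listing all tokens and tracking unique types:
  Token 1: 'often' -> NEW (unique so far: 1)
  Token 2: 'before' -> NEW (unique so far: 2)
  Token 3: 'yellow' -> NEW (unique so far: 3)
  Token 4: 'artist' -> NEW (unique so far: 4)
  Token 5: 'farmer' -> NEW (unique so far: 5)
  Token 6: 'reads' -> NEW (unique so far: 6)
  Token 7: 'river' -> NEW (unique so far: 7)
  Token 8: 'while' -> NEW (unique so far: 8)
  Token 9: 'yellow' -> duplicate (unique so far: 8)
  Token 10: 'still' -> NEW (unique so far: 9)
  Token 11: 'that' -> NEW (unique so far: 10)
Unique types: ('artist', 'before', 'farmer', 'often', 'reads', 'river', 'still', 'that', 'while', 'yellow')
Vocabulary size: 10

10


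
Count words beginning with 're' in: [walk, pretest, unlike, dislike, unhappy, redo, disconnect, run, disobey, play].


Checking each word for prefix 're':
  'walk' -> no (count: 0)
  'pretest' -> no (count: 0)
  'unlike' -> no (count: 0)
  'dislike' -> no (count: 0)
  'unhappy' -> no (count: 0)
  'redo' -> YES, starts with 're' (count: 1)
  'disconnect' -> no (count: 1)
  'run' -> no (count: 1)
  'disobey' -> no (count: 1)
  'play' -> no (count: 1)
Total with prefix 're': 1

1


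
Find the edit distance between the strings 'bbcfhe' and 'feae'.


Building DP table for s1='bbcfhe' (len 6) and s2='feae' (len 4):
       f  e  a  e
    0  1  2  3  4
  b 1  1  2  3  4
  b 2  2  2  3  4
  c 3  3  3  3  4
  f 4  3  4  4  4
  h 5  4  4  5  5
  e 6  5  4  5  5
Edit distance = dp[6][4] = 5

5


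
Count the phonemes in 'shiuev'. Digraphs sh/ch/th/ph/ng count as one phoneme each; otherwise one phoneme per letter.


Parsing 'shiuev' greedily, digraphs first:
  'sh' -> digraph (1 consonant phoneme) (phonemes so far: 1)
  'i' -> vowel phoneme (phonemes so far: 2)
  'u' -> vowel phoneme (phonemes so far: 3)
  'e' -> vowel phoneme (phonemes so far: 4)
  'v' -> consonant phoneme (phonemes so far: 5)
Total phonemes: 5

5


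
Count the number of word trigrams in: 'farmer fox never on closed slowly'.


Word trigrams from [6] words:
  Trigram 1: (farmer fox never)
  Trigram 2: (fox never on)
  Trigram 3: (never on closed)
  Trigram 4: (on closed slowly)
Total word trigrams: 6 - 2 = 4

4


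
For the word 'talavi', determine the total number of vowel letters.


Scanning each character of 'talavi':
  Position 1: 't' -> consonant (running count: 0)
  Position 2: 'a' -> vowel (running count: 1)
  Position 3: 'l' -> consonant (running count: 1)
  Position 4: 'a' -> vowel (running count: 2)
  Position 5: 'v' -> consonant (running count: 2)
  Position 6: 'i' -> vowel (running count: 3)
Total vowels: 3

3


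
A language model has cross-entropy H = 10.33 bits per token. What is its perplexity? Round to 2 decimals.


Perplexity formula: PP = 2^H
H = 10.33
PP = 2^10.33
Decompose: 2^10.33 = 2^10 * 2^0.33
2^10 = 1024, 2^0.33 ~ 1.2570134
PP ~ 1024 * 1.2570134 = 1287.1817216
Rounded to 2 decimals: 1287.18

1287.18


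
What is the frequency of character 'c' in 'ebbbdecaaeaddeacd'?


Scanning 'ebbbdecaaeaddeacd' for 'c':
  Position 6: 'c' -> MATCH (count: 1)
  Position 15: 'c' -> MATCH (count: 2)
Total occurrences of 'c': 2

2


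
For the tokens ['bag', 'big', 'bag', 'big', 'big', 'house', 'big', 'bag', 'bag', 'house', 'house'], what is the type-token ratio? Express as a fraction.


Tokens: 11
Unique types: ('bag', 'big', 'house') = 3
TTR = 3/11
Already in lowest terms.

3/11


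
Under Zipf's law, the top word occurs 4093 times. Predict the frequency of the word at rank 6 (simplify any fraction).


Zipf's law: freq(rank) = f1 / rank
f1 = 4093, rank = 6
freq = 4093 / 6
GCD(4093, 6) = 1
Simplified: 4093/6

4093/6


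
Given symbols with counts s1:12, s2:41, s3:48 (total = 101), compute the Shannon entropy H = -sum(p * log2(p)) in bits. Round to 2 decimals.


Computing entropy H = -sum(p_i * log2(p_i)):
  s1: p = 12/101 = 0.1188, -p*log2(p) = 0.3651
  s2: p = 41/101 = 0.4059, -p*log2(p) = 0.5280
  s3: p = 48/101 = 0.4752, -p*log2(p) = 0.5101
H = sum of terms = 1.4032
Rounded to 2 decimals: 1.40

1.40


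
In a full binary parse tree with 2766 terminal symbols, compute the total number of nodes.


Leaf nodes (terminals): 2766
Internal nodes = n - 1 = 2766 - 1 = 2765
Total = leaves + internal = 2766 + 2765 = 5531

5531


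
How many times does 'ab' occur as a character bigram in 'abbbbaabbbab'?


Scanning 'abbbbaabbbab' for bigram 'ab':
  Position 0: 'ab' -> MATCH
  Position 1: 'bb' -> no
  Position 2: 'bb' -> no
  Position 3: 'bb' -> no
  Position 4: 'ba' -> no
  Position 5: 'aa' -> no
  Position 6: 'ab' -> MATCH
  Position 7: 'bb' -> no
  Position 8: 'bb' -> no
  Position 9: 'ba' -> no
  Position 10: 'ab' -> MATCH
Total matches: 3

3


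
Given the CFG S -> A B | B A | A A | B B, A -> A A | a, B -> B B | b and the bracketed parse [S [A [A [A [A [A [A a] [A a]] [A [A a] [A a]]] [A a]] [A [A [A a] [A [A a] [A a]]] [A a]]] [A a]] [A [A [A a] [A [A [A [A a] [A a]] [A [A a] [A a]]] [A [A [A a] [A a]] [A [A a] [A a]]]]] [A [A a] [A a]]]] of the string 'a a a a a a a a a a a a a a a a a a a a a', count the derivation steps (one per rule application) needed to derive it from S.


Every bracketed nonterminal node [X ...] in the tree is produced by exactly one rule application.
Reading the tree off as a leftmost derivation:
  Step 1: S  =>  A A   (applied S -> A A)
  Step 2: A A  =>  A A A   (applied A -> A A)
  Step 3: A A A  =>  A A A A   (applied A -> A A)
  Step 4: A A A A  =>  A A A A A   (applied A -> A A)
  Step 5: A A A A A  =>  A A A A A A   (applied A -> A A)
  Step 6: A A A A A A  =>  A A A A A A A   (applied A -> A A)
  Step 7: A A A A A A A  =>  a A A A A A A   (applied A -> a)
  Step 8: a A A A A A A  =>  a a A A A A A   (applied A -> a)
  Step 9: a a A A A A A  =>  a a A A A A A A   (applied A -> A A)
  Step 10: a a A A A A A A  =>  a a a A A A A A   (applied A -> a)
  Step 11: a a a A A A A A  =>  a a a a A A A A   (applied A -> a)
  Step 12: a a a a A A A A  =>  a a a a a A A A   (applied A -> a)
  Step 13: a a a a a A A A  =>  a a a a a A A A A   (applied A -> A A)
  Step 14: a a a a a A A A A  =>  a a a a a A A A A A   (applied A -> A A)
  Step 15: a a a a a A A A A A  =>  a a a a a a A A A A   (applied A -> a)
  Step 16: a a a a a a A A A A  =>  a a a a a a A A A A A   (applied A -> A A)
  Step 17: a a a a a a A A A A A  =>  a a a a a a a A A A A   (applied A -> a)
  Step 18: a a a a a a a A A A A  =>  a a a a a a a a A A A   (applied A -> a)
  Step 19: a a a a a a a a A A A  =>  a a a a a a a a a A A   (applied A -> a)
  Step 20: a a a a a a a a a A A  =>  a a a a a a a a a a A   (applied A -> a)
  Step 21: a a a a a a a a a a A  =>  a a a a a a a a a a A A   (applied A -> A A)
  Step 22: a a a a a a a a a a A A  =>  a a a a a a a a a a A A A   (applied A -> A A)
  Step 23: a a a a a a a a a a A A A  =>  a a a a a a a a a a a A A   (applied A -> a)
  Step 24: a a a a a a a a a a a A A  =>  a a a a a a a a a a a A A A   (applied A -> A A)
  Step 25: a a a a a a a a a a a A A A  =>  a a a a a a a a a a a A A A A   (applied A -> A A)
  Step 26: a a a a a a a a a a a A A A A  =>  a a a a a a a a a a a A A A A A   (applied A -> A A)
  Step 27: a a a a a a a a a a a A A A A A  =>  a a a a a a a a a a a a A A A A   (applied A -> a)
  Step 28: a a a a a a a a a a a a A A A A  =>  a a a a a a a a a a a a a A A A   (applied A -> a)
  Step 29: a a a a a a a a a a a a a A A A  =>  a a a a a a a a a a a a a A A A A   (applied A -> A A)
  Step 30: a a a a a a a a a a a a a A A A A  =>  a a a a a a a a a a a a a a A A A   (applied A -> a)
  Step 31: a a a a a a a a a a a a a a A A A  =>  a a a a a a a a a a a a a a a A A   (applied A -> a)
  Step 32: a a a a a a a a a a a a a a a A A  =>  a a a a a a a a a a a a a a a A A A   (applied A -> A A)
  Step 33: a a a a a a a a a a a a a a a A A A  =>  a a a a a a a a a a a a a a a A A A A   (applied A -> A A)
  Step 34: a a a a a a a a a a a a a a a A A A A  =>  a a a a a a a a a a a a a a a a A A A   (applied A -> a)
  Step 35: a a a a a a a a a a a a a a a a A A A  =>  a a a a a a a a a a a a a a a a a A A   (applied A -> a)
  Step 36: a a a a a a a a a a a a a a a a a A A  =>  a a a a a a a a a a a a a a a a a A A A   (applied A -> A A)
  Step 37: a a a a a a a a a a a a a a a a a A A A  =>  a a a a a a a a a a a a a a a a a a A A   (applied A -> a)
  Step 38: a a a a a a a a a a a a a a a a a a A A  =>  a a a a a a a a a a a a a a a a a a a A   (applied A -> a)
  Step 39: a a a a a a a a a a a a a a a a a a a A  =>  a a a a a a a a a a a a a a a a a a a A A   (applied A -> A A)
  Step 40: a a a a a a a a a a a a a a a a a a a A A  =>  a a a a a a a a a a a a a a a a a a a a A   (applied A -> a)
  Step 41: a a a a a a a a a a a a a a a a a a a a A  =>  a a a a a a a a a a a a a a a a a a a a a   (applied A -> a)
Final yield: a a a a a a a a a a a a a a a a a a a a a
Total rewrite steps: 41

41


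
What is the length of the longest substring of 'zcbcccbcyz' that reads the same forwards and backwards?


Scanning 'zcbcccbcyz' for palindromic substrings.
Substring at positions 1-7: 'cbcccbc'.
Check: reverse('cbcccbc') = 'cbcccbc' -> palindrome confirmed.
Neighbouring characters ('z' / 'y') break symmetry, so it cannot extend further.
No longer palindromic substring exists; longest length = 7

7


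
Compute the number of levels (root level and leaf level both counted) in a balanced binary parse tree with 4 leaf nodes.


In a balanced binary tree with n leaves the deepest leaf is ceil(log2(n)) edges below the root,
so counting node levels inclusive of root and leaves gives ceil(log2(n)) + 1 levels.
log2(4) = 2.0000
ceil(2.0000) = 2
levels = 2 + 1 = 3

3


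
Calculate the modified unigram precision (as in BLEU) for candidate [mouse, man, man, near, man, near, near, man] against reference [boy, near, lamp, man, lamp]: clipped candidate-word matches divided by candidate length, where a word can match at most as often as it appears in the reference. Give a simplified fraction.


Reference word counts: {'boy': 1, 'lamp': 2, 'man': 1, 'near': 1}
Checking each candidate word (with clipping):
  'mouse' -> not in reference -> no match (matches: 0)
  'man' -> in reference (ref count 1, used 1/1) -> match (matches: 1)
  'man' -> ref count 1 already used up (1/1) -> clipped, no match (matches: 1)
  'near' -> in reference (ref count 1, used 1/1) -> match (matches: 2)
  'man' -> ref count 1 already used up (1/1) -> clipped, no match (matches: 2)
  'near' -> ref count 1 already used up (1/1) -> clipped, no match (matches: 2)
  'near' -> ref count 1 already used up (1/1) -> clipped, no match (matches: 2)
  'man' -> ref count 1 already used up (1/1) -> clipped, no match (matches: 2)
Clipped matches: 2, Candidate length: 8
Precision = 2/8 = 1/4

1/4


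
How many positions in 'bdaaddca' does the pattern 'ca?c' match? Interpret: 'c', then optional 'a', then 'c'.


Pattern: ca?c means 'c', then optional 'a', then 'c'.
Scanning 'bdaaddca' position-by-position:
  Pos 0: window 'bda' -> no
  Pos 1: window 'daa' -> no
  Pos 2: window 'aad' -> no
  Pos 3: window 'add' -> no
  Pos 4: window 'ddc' -> no
  Pos 5: window 'dca' -> no
  Pos 6: window 'ca' -> no
  Pos 7: window 'a' -> no
Total matches: 0

0


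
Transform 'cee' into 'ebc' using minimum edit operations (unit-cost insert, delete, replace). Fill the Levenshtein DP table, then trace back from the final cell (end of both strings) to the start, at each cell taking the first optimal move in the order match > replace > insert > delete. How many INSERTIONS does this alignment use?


Edit distance = 3. Backtracking from cell (3, 3) with preference match > replace > insert > delete,
then listing the resulting alignment 'cee' -> 'ebc' left to right:
  Step 1: replace c->e
  Step 2: replace e->b
  Step 3: replace e->c
Total insertions: 0

0


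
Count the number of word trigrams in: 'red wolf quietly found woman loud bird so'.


Word trigrams from [8] words:
  Trigram 1: (red wolf quietly)
  Trigram 2: (wolf quietly found)
  Trigram 3: (quietly found woman)
  Trigram 4: (found woman loud)
  Trigram 5: (woman loud bird)
  Trigram 6: (loud bird so)
Total word trigrams: 8 - 2 = 6

6


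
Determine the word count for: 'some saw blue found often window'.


Counting words by splitting on spaces:
  Word 1: 'some'
  Word 2: 'saw'
  Word 3: 'blue'
  Word 4: 'found'
  Word 5: 'often'
  Word 6: 'window'
Total words: 6

6


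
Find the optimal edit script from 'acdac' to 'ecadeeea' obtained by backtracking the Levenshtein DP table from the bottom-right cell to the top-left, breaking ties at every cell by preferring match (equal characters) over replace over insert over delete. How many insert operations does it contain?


Edit distance = 6. Backtracking from cell (5, 8) with preference match > replace > insert > delete,
then listing the resulting alignment 'acdac' -> 'ecadeeea' left to right:
  Step 1: replace a->e
  Step 2: keep 'c'
  Step 3: insert 'a' [insertion #1]
  Step 4: keep 'd'
  Step 5: insert 'e' [insertion #2]
  Step 6: insert 'e' [insertion #3]
  Step 7: replace a->e
  Step 8: replace c->a
Total insertions: 3

3


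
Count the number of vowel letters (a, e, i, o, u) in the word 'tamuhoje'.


Scanning each character of 'tamuhoje':
  Position 1: 't' -> consonant (running count: 0)
  Position 2: 'a' -> vowel (running count: 1)
  Position 3: 'm' -> consonant (running count: 1)
  Position 4: 'u' -> vowel (running count: 2)
  Position 5: 'h' -> consonant (running count: 2)
  Position 6: 'o' -> vowel (running count: 3)
  Position 7: 'j' -> consonant (running count: 3)
  Position 8: 'e' -> vowel (running count: 4)
Total vowels: 4

4


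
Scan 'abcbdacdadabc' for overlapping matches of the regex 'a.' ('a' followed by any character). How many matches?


Pattern: a. means 'a' followed by any character.
Scanning 'abcbdacdadabc' position-by-position:
  Pos 0: window 'ab' -> MATCH
  Pos 1: window 'bc' -> no
  Pos 2: window 'cb' -> no
  Pos 3: window 'bd' -> no
  Pos 4: window 'da' -> no
  Pos 5: window 'ac' -> MATCH
  Pos 6: window 'cd' -> no
  Pos 7: window 'da' -> no
  Pos 8: window 'ad' -> MATCH
  Pos 9: window 'da' -> no
  Pos 10: window 'ab' -> MATCH
  Pos 11: window 'bc' -> no
  Pos 12: window 'c' -> no
Total matches: 4

4


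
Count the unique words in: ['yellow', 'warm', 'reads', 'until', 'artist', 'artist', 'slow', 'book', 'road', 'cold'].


Listing all tokens and tracking unique types:
  Token 1: 'yellow' -> NEW (unique so far: 1)
  Token 2: 'warm' -> NEW (unique so far: 2)
  Token 3: 'reads' -> NEW (unique so far: 3)
  Token 4: 'until' -> NEW (unique so far: 4)
  Token 5: 'artist' -> NEW (unique so far: 5)
  Token 6: 'artist' -> duplicate (unique so far: 5)
  Token 7: 'slow' -> NEW (unique so far: 6)
  Token 8: 'book' -> NEW (unique so far: 7)
  Token 9: 'road' -> NEW (unique so far: 8)
  Token 10: 'cold' -> NEW (unique so far: 9)
Unique types: ('artist', 'book', 'cold', 'reads', 'road', 'slow', 'until', 'warm', 'yellow')
Vocabulary size: 9

9


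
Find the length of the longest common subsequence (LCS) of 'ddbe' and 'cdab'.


DP table for LCS of 'ddbe' and 'cdab':
       c  d  a  b
    0  0  0  0  0
  d 0  0  1  1  1
  d 0  0  1  1  1
  b 0  0  1  1  2
  e 0  0  1  1  2
LCS: 'db'
LCS length = 2

2


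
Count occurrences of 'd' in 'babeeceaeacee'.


Scanning 'babeeceaeacee' for 'd':
  No matches found.
Total occurrences of 'd': 0

0


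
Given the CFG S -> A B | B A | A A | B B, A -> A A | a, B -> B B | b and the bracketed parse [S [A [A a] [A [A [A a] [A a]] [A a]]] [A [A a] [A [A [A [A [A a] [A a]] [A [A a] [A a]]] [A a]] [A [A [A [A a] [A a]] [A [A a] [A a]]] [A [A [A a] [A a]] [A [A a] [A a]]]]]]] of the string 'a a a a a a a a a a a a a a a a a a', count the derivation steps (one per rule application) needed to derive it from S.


Every bracketed nonterminal node [X ...] in the tree is produced by exactly one rule application.
Reading the tree off as a leftmost derivation:
  Step 1: S  =>  A A   (applied S -> A A)
  Step 2: A A  =>  A A A   (applied A -> A A)
  Step 3: A A A  =>  a A A   (applied A -> a)
  Step 4: a A A  =>  a A A A   (applied A -> A A)
  Step 5: a A A A  =>  a A A A A   (applied A -> A A)
  Step 6: a A A A A  =>  a a A A A   (applied A -> a)
  Step 7: a a A A A  =>  a a a A A   (applied A -> a)
  Step 8: a a a A A  =>  a a a a A   (applied A -> a)
  Step 9: a a a a A  =>  a a a a A A   (applied A -> A A)
  Step 10: a a a a A A  =>  a a a a a A   (applied A -> a)
  Step 11: a a a a a A  =>  a a a a a A A   (applied A -> A A)
  Step 12: a a a a a A A  =>  a a a a a A A A   (applied A -> A A)
  Step 13: a a a a a A A A  =>  a a a a a A A A A   (applied A -> A A)
  Step 14: a a a a a A A A A  =>  a a a a a A A A A A   (applied A -> A A)
  Step 15: a a a a a A A A A A  =>  a a a a a a A A A A   (applied A -> a)
  Step 16: a a a a a a A A A A  =>  a a a a a a a A A A   (applied A -> a)
  Step 17: a a a a a a a A A A  =>  a a a a a a a A A A A   (applied A -> A A)
  Step 18: a a a a a a a A A A A  =>  a a a a a a a a A A A   (applied A -> a)
  Step 19: a a a a a a a a A A A  =>  a a a a a a a a a A A   (applied A -> a)
  Step 20: a a a a a a a a a A A  =>  a a a a a a a a a a A   (applied A -> a)
  Step 21: a a a a a a a a a a A  =>  a a a a a a a a a a A A   (applied A -> A A)
  Step 22: a a a a a a a a a a A A  =>  a a a a a a a a a a A A A   (applied A -> A A)
  Step 23: a a a a a a a a a a A A A  =>  a a a a a a a a a a A A A A   (applied A -> A A)
  Step 24: a a a a a a a a a a A A A A  =>  a a a a a a a a a a a A A A   (applied A -> a)
  Step 25: a a a a a a a a a a a A A A  =>  a a a a a a a a a a a a A A   (applied A -> a)
  Step 26: a a a a a a a a a a a a A A  =>  a a a a a a a a a a a a A A A   (applied A -> A A)
  Step 27: a a a a a a a a a a a a A A A  =>  a a a a a a a a a a a a a A A   (applied A -> a)
  Step 28: a a a a a a a a a a a a a A A  =>  a a a a a a a a a a a a a a A   (applied A -> a)
  Step 29: a a a a a a a a a a a a a a A  =>  a a a a a a a a a a a a a a A A   (applied A -> A A)
  Step 30: a a a a a a a a a a a a a a A A  =>  a a a a a a a a a a a a a a A A A   (applied A -> A A)
  Step 31: a a a a a a a a a a a a a a A A A  =>  a a a a a a a a a a a a a a a A A   (applied A -> a)
  Step 32: a a a a a a a a a a a a a a a A A  =>  a a a a a a a a a a a a a a a a A   (applied A -> a)
  Step 33: a a a a a a a a a a a a a a a a A  =>  a a a a a a a a a a a a a a a a A A   (applied A -> A A)
  Step 34: a a a a a a a a a a a a a a a a A A  =>  a a a a a a a a a a a a a a a a a A   (applied A -> a)
  Step 35: a a a a a a a a a a a a a a a a a A  =>  a a a a a a a a a a a a a a a a a a   (applied A -> a)
Final yield: a a a a a a a a a a a a a a a a a a
Total rewrite steps: 35

35


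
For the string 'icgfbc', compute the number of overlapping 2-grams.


String 'icgfbc' has length L = 6.
Number of overlapping n-grams = L - n + 1
Substituting: 6 - 2 + 1 = 5

5


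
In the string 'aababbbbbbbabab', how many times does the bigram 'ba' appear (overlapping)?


Scanning 'aababbbbbbbabab' for bigram 'ba':
  Position 0: 'aa' -> no
  Position 1: 'ab' -> no
  Position 2: 'ba' -> MATCH
  Position 3: 'ab' -> no
  Position 4: 'bb' -> no
  Position 5: 'bb' -> no
  Position 6: 'bb' -> no
  Position 7: 'bb' -> no
  Position 8: 'bb' -> no
  Position 9: 'bb' -> no
  Position 10: 'ba' -> MATCH
  Position 11: 'ab' -> no
  Position 12: 'ba' -> MATCH
  Position 13: 'ab' -> no
Total matches: 3

3


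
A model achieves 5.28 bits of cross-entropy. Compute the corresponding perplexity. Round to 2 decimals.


Perplexity formula: PP = 2^H
H = 5.28
PP = 2^5.28
Decompose: 2^5.28 = 2^5 * 2^0.28
2^5 = 32, 2^0.28 ~ 1.2141949
PP ~ 32 * 1.2141949 = 38.8542368
Rounded to 2 decimals: 38.85

38.85


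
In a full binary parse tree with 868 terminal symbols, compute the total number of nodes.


Leaf nodes (terminals): 868
Internal nodes = n - 1 = 868 - 1 = 867
Total = leaves + internal = 868 + 867 = 1735

1735


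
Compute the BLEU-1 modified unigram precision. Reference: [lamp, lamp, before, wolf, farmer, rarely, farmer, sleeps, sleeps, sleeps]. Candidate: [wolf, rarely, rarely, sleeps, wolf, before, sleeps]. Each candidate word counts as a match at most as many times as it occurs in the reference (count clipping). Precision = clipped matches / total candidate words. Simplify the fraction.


Reference word counts: {'before': 1, 'farmer': 2, 'lamp': 2, 'rarely': 1, 'sleeps': 3, 'wolf': 1}
Checking each candidate word (with clipping):
  'wolf' -> in reference (ref count 1, used 1/1) -> match (matches: 1)
  'rarely' -> in reference (ref count 1, used 1/1) -> match (matches: 2)
  'rarely' -> ref count 1 already used up (1/1) -> clipped, no match (matches: 2)
  'sleeps' -> in reference (ref count 3, used 1/3) -> match (matches: 3)
  'wolf' -> ref count 1 already used up (1/1) -> clipped, no match (matches: 3)
  'before' -> in reference (ref count 1, used 1/1) -> match (matches: 4)
  'sleeps' -> in reference (ref count 3, used 2/3) -> match (matches: 5)
Clipped matches: 5, Candidate length: 7
Precision = 5/7

5/7


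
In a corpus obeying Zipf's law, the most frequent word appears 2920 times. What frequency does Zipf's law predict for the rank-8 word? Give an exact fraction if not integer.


Zipf's law: freq(rank) = f1 / rank
f1 = 2920, rank = 8
freq = 2920 / 8
= 365

365


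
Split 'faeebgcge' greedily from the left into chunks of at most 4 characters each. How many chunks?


'faeebgcge' has 9 characters.
Chunking with max size 4:
  Chunk 1: 'faee' (positions 0-3)
  Chunk 2: 'bgcg' (positions 4-7)
  Chunk 3: 'e' (positions 8-8)
Total chunks: ceil(9 / 4) = 3

3


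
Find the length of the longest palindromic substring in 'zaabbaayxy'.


Scanning 'zaabbaayxy' for palindromic substrings.
Substring at positions 1-6: 'aabbaa'.
Check: reverse('aabbaa') = 'aabbaa' -> palindrome confirmed.
Neighbouring characters ('z' / 'y') break symmetry, so it cannot extend further.
No longer palindromic substring exists; longest length = 6

6


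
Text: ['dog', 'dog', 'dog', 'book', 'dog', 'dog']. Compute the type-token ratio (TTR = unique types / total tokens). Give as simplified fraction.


Tokens: 6
Unique types: ('book', 'dog') = 2
TTR = 2/6
Simplify: divide both by 2 -> 1/3
TTR = 1/3

1/3


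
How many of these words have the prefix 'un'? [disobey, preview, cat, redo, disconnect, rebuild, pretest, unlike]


Checking each word for prefix 'un':
  'disobey' -> no (count: 0)
  'preview' -> no (count: 0)
  'cat' -> no (count: 0)
  'redo' -> no (count: 0)
  'disconnect' -> no (count: 0)
  'rebuild' -> no (count: 0)
  'pretest' -> no (count: 0)
  'unlike' -> YES, starts with 'un' (count: 1)
Total with prefix 'un': 1

1


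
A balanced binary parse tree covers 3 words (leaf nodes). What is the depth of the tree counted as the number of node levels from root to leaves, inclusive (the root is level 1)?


In a balanced binary tree with n leaves the deepest leaf is ceil(log2(n)) edges below the root,
so counting node levels inclusive of root and leaves gives ceil(log2(n)) + 1 levels.
log2(3) = 1.5850
ceil(1.5850) = 2
levels = 2 + 1 = 3

3


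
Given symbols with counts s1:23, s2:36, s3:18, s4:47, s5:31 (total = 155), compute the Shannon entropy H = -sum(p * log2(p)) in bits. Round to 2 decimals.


Computing entropy H = -sum(p_i * log2(p_i)):
  s1: p = 23/155 = 0.1484, -p*log2(p) = 0.4084
  s2: p = 36/155 = 0.2323, -p*log2(p) = 0.4892
  s3: p = 18/155 = 0.1161, -p*log2(p) = 0.3607
  s4: p = 47/155 = 0.3032, -p*log2(p) = 0.5220
  s5: p = 31/155 = 0.2000, -p*log2(p) = 0.4644
H = sum of terms = 2.2447
Rounded to 2 decimals: 2.24

2.24


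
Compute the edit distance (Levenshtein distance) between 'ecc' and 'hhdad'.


Building DP table for s1='ecc' (len 3) and s2='hhdad' (len 5):
       h  h  d  a  d
    0  1  2  3  4  5
  e 1  1  2  3  4  5
  c 2  2  2  3  4  5
  c 3  3  3  3  4  5
Edit distance = dp[3][5] = 5

5


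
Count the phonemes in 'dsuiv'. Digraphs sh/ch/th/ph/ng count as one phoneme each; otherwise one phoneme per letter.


Parsing 'dsuiv' greedily, digraphs first:
  'd' -> consonant phoneme (phonemes so far: 1)
  's' -> consonant phoneme (phonemes so far: 2)
  'u' -> vowel phoneme (phonemes so far: 3)
  'i' -> vowel phoneme (phonemes so far: 4)
  'v' -> consonant phoneme (phonemes so far: 5)
Total phonemes: 5

5


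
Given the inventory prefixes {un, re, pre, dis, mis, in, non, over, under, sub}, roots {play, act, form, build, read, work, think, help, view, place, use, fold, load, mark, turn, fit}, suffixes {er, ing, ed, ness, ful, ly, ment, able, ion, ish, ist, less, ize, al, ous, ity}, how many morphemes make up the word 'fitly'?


Segmenting 'fitly' against the inventory:
  'fit' -> root (morpheme 1)
  'ly' -> suffix (morpheme 2)
Total morphemes: 2

2


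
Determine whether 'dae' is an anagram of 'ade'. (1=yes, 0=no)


Sort characters of 'dae': 'ade'
Sort characters of 'ade': 'ade'
Sorted forms match -> they ARE anagrams
Result: 1

1


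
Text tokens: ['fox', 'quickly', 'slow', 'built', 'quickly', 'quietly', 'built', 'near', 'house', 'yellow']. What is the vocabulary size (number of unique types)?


Listing all tokens and tracking unique types:
  Token 1: 'fox' -> NEW (unique so far: 1)
  Token 2: 'quickly' -> NEW (unique so far: 2)
  Token 3: 'slow' -> NEW (unique so far: 3)
  Token 4: 'built' -> NEW (unique so far: 4)
  Token 5: 'quickly' -> duplicate (unique so far: 4)
  Token 6: 'quietly' -> NEW (unique so far: 5)
  Token 7: 'built' -> duplicate (unique so far: 5)
  Token 8: 'near' -> NEW (unique so far: 6)
  Token 9: 'house' -> NEW (unique so far: 7)
  Token 10: 'yellow' -> NEW (unique so far: 8)
Unique types: ('built', 'fox', 'house', 'near', 'quickly', 'quietly', 'slow', 'yellow')
Vocabulary size: 8

8


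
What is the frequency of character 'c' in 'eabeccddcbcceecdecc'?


Scanning 'eabeccddcbcceecdecc' for 'c':
  Position 4: 'c' -> MATCH (count: 1)
  Position 5: 'c' -> MATCH (count: 2)
  Position 8: 'c' -> MATCH (count: 3)
  Position 10: 'c' -> MATCH (count: 4)
  Position 11: 'c' -> MATCH (count: 5)
  Position 14: 'c' -> MATCH (count: 6)
  Position 17: 'c' -> MATCH (count: 7)
  Position 18: 'c' -> MATCH (count: 8)
Total occurrences of 'c': 8

8


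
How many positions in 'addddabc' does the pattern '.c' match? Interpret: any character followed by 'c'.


Pattern: .c means any character followed by 'c'.
Scanning 'addddabc' position-by-position:
  Pos 0: window 'ad' -> no
  Pos 1: window 'dd' -> no
  Pos 2: window 'dd' -> no
  Pos 3: window 'dd' -> no
  Pos 4: window 'da' -> no
  Pos 5: window 'ab' -> no
  Pos 6: window 'bc' -> MATCH
  Pos 7: window 'c' -> no
Total matches: 1

1


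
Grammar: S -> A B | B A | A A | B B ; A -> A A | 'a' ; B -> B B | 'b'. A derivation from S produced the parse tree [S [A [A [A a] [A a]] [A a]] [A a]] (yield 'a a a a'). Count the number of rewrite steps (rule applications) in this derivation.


Every bracketed nonterminal node [X ...] in the tree is produced by exactly one rule application.
Reading the tree off as a leftmost derivation:
  Step 1: S  =>  A A   (applied S -> A A)
  Step 2: A A  =>  A A A   (applied A -> A A)
  Step 3: A A A  =>  A A A A   (applied A -> A A)
  Step 4: A A A A  =>  a A A A   (applied A -> a)
  Step 5: a A A A  =>  a a A A   (applied A -> a)
  Step 6: a a A A  =>  a a a A   (applied A -> a)
  Step 7: a a a A  =>  a a a a   (applied A -> a)
Final yield: a a a a
Total rewrite steps: 7

7


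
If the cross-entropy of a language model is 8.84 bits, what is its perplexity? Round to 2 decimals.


Perplexity formula: PP = 2^H
H = 8.84
PP = 2^8.84
Decompose: 2^8.84 = 2^8 * 2^0.84
2^8 = 256, 2^0.84 ~ 1.7900501
PP ~ 256 * 1.7900501 = 458.2528256
Rounded to 2 decimals: 458.25

458.25


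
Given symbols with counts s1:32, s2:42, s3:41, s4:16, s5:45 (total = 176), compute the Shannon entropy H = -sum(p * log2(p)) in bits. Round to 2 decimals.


Computing entropy H = -sum(p_i * log2(p_i)):
  s1: p = 32/176 = 0.1818, -p*log2(p) = 0.4472
  s2: p = 42/176 = 0.2386, -p*log2(p) = 0.4933
  s3: p = 41/176 = 0.2330, -p*log2(p) = 0.4896
  s4: p = 16/176 = 0.0909, -p*log2(p) = 0.3145
  s5: p = 45/176 = 0.2557, -p*log2(p) = 0.5031
H = sum of terms = 2.2477
Rounded to 2 decimals: 2.25

2.25


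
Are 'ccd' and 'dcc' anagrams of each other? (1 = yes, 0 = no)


Sort characters of 'ccd': 'ccd'
Sort characters of 'dcc': 'ccd'
Sorted forms match -> they ARE anagrams
Result: 1

1


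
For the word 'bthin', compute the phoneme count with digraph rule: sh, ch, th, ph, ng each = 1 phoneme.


Parsing 'bthin' greedily, digraphs first:
  'b' -> consonant phoneme (phonemes so far: 1)
  'th' -> digraph (1 consonant phoneme) (phonemes so far: 2)
  'i' -> vowel phoneme (phonemes so far: 3)
  'n' -> consonant phoneme (phonemes so far: 4)
Total phonemes: 4

4


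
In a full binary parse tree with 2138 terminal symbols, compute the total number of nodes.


Leaf nodes (terminals): 2138
Internal nodes = n - 1 = 2138 - 1 = 2137
Total = leaves + internal = 2138 + 2137 = 4275

4275


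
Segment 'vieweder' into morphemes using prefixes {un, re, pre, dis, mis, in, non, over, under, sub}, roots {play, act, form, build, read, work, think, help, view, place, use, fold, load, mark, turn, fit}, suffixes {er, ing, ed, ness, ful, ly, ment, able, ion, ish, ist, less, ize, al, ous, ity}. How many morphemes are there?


Segmenting 'vieweder' against the inventory:
  'view' -> root (morpheme 1)
  'ed' -> suffix (morpheme 2)
  'er' -> suffix (morpheme 3)
Total morphemes: 3

3


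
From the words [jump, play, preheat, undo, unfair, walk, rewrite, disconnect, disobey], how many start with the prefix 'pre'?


Checking each word for prefix 'pre':
  'jump' -> no (count: 0)
  'play' -> no (count: 0)
  'preheat' -> YES, starts with 'pre' (count: 1)
  'undo' -> no (count: 1)
  'unfair' -> no (count: 1)
  'walk' -> no (count: 1)
  'rewrite' -> no (count: 1)
  'disconnect' -> no (count: 1)
  'disobey' -> no (count: 1)
Total with prefix 'pre': 1

1


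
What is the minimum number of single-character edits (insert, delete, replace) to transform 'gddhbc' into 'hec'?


Building DP table for s1='gddhbc' (len 6) and s2='hec' (len 3):
       h  e  c
    0  1  2  3
  g 1  1  2  3
  d 2  2  2  3
  d 3  3  3  3
  h 4  3  4  4
  b 5  4  4  5
  c 6  5  5  4
Edit distance = dp[6][3] = 4

4


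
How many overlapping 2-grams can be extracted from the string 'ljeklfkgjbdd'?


String 'ljeklfkgjbdd' has length L = 12.
Number of overlapping n-grams = L - n + 1
Substituting: 12 - 2 + 1 = 11

11


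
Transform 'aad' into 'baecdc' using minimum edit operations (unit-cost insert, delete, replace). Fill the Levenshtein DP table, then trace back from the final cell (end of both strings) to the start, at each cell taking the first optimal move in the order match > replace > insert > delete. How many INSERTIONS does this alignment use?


Edit distance = 4. Backtracking from cell (3, 6) with preference match > replace > insert > delete,
then listing the resulting alignment 'aad' -> 'baecdc' left to right:
  Step 1: insert 'b' [insertion #1]
  Step 2: keep 'a'
  Step 3: insert 'e' [insertion #2]
  Step 4: replace a->c
  Step 5: keep 'd'
  Step 6: insert 'c' [insertion #3]
Total insertions: 3

3


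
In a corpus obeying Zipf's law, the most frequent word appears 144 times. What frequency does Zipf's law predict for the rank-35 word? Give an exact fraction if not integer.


Zipf's law: freq(rank) = f1 / rank
f1 = 144, rank = 35
freq = 144 / 35
GCD(144, 35) = 1
Simplified: 144/35

144/35


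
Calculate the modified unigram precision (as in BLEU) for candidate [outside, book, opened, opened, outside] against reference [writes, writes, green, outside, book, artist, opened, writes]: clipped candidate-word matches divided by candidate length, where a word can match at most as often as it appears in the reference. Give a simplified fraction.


Reference word counts: {'artist': 1, 'book': 1, 'green': 1, 'opened': 1, 'outside': 1, 'writes': 3}
Checking each candidate word (with clipping):
  'outside' -> in reference (ref count 1, used 1/1) -> match (matches: 1)
  'book' -> in reference (ref count 1, used 1/1) -> match (matches: 2)
  'opened' -> in reference (ref count 1, used 1/1) -> match (matches: 3)
  'opened' -> ref count 1 already used up (1/1) -> clipped, no match (matches: 3)
  'outside' -> ref count 1 already used up (1/1) -> clipped, no match (matches: 3)
Clipped matches: 3, Candidate length: 5
Precision = 3/5

3/5
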